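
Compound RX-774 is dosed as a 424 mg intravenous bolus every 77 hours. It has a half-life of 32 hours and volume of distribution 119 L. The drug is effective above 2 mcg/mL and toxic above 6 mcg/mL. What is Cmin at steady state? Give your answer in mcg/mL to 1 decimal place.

Over one 77-h interval, 77/32 ≈ 2.4062 half-lives elapse, leaving f ≈ 0.1886 of each dose.
Each bolus raises the concentration by D/Vd = 424/119 ≈ 3.563 mcg/mL.
Steady-state trough Cmin,ss = C₀·f/(1−f) ≈ 3.563 × 0.1886/0.8114 ≈ 0.828 mcg/mL.
Trough 0.8 mcg/mL vs MEC 2 mcg/mL: subtherapeutic.

0.8 mcg/mL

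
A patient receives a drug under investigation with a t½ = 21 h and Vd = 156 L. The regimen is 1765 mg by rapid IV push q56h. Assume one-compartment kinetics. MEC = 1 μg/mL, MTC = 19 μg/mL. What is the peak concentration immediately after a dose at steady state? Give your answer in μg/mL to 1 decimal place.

13.4 μg/mL

Over one 56-h interval, 56/21 ≈ 2.6667 half-lives elapse, leaving f ≈ 0.1575 of each dose.
Accumulation ratio R = 1/(1 − f) ≈ 1/0.8425 ≈ 1.1869.
Each bolus raises the concentration by D/Vd = 1765/156 ≈ 11.314 μg/mL.
Steady-state peak Cmax,ss = C₀·R ≈ 11.314 × 1.1869 ≈ 13.429 μg/mL.
Peak 13.4 μg/mL vs MTC 19 μg/mL: below toxic threshold.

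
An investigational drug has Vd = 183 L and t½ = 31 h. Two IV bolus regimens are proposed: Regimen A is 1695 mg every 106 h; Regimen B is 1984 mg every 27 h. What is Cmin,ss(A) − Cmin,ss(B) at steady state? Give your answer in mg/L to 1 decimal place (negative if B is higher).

Regimen A: f = (1/2)^(106/31) ≈ 0.0935; Cmin,ss = (1695/183)·f/(1−f) ≈ 0.955 mg/L.
Regimen B: f = (1/2)^(27/31) ≈ 0.5468; Cmin,ss = (1984/183)·f/(1−f) ≈ 13.081 mg/L.
Difference ≈ 0.955 − 13.081 ≈ -12.126 mg/L.

-12.1 mg/L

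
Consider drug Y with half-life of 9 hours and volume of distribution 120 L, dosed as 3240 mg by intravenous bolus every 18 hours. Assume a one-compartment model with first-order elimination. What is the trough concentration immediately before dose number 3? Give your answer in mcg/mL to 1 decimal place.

f = (1/2)^(τ/t½) = (1/2)^(18/9) ≈ 0.2500.
C₀ = D/Vd = 3240/120 ≈ 27.000 mcg/mL.
Before the 3rd dose, 2 doses have been given. Superposition: Cmin = C₀·(f + f²).
≈ 27.000 × (0.2500 + 0.0625) ≈ 27.000 × 0.3125 ≈ 8.438 mcg/mL.

8.4 mcg/mL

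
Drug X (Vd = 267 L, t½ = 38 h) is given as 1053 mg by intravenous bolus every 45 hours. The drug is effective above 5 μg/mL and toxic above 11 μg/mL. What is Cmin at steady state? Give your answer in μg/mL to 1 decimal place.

Over one 45-h interval, 45/38 ≈ 1.1842 half-lives elapse, leaving f ≈ 0.4401 of each dose.
Single-dose peak C₀ = D/Vd = 1053/267 ≈ 3.944 μg/mL.
Steady-state trough Cmin,ss = C₀·f/(1−f) ≈ 3.944 × 0.4401/0.5599 ≈ 3.100 μg/mL.
Trough 3.1 μg/mL vs MEC 5 μg/mL: subtherapeutic.

3.1 μg/mL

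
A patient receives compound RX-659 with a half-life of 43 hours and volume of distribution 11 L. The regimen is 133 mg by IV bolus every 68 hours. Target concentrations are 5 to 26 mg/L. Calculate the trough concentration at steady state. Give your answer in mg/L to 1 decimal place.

τ/t½ = 68/43 ≈ 1.5814, so fraction remaining f = (1/2)^(68/43) ≈ 0.3342.
Accumulation ratio R = 1/(1 − f) ≈ 1/0.6658 ≈ 1.5020.
Single-dose peak C₀ = D/Vd = 133/11 ≈ 12.091 mg/L.
Cmax,ss = C₀/(1 − f) ≈ 12.091/0.6658 ≈ 18.160 mg/L.
One interval later, Cmin,ss = Cmax,ss·e^(−kτ) ≈ 18.160 × 0.3342 ≈ 6.069 mg/L.
Trough 6.1 mg/L vs MEC 5 mg/L: adequate.

6.1 mg/L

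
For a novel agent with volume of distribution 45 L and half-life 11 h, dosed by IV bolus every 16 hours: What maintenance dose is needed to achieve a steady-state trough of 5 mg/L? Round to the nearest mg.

392 mg

τ/t½ = 16/11 ≈ 1.4545, so f = (1/2)^(16/11) ≈ 0.364870.
Cmin,ss = (D/Vd)·f/(1−f), so D = Cmin,ss·Vd·(1−f)/f.
D = 5 × 45 × (1−f)/f ≈ 5 × 45 × 1.74070 ≈ 391.66 mg.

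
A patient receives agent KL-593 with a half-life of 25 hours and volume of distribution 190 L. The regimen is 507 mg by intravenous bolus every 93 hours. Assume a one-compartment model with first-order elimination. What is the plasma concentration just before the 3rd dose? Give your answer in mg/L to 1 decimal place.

0.2 mg/L

f = (1/2)^(τ/t½) = (1/2)^(93/25) ≈ 0.0759.
C₀ = D/Vd = 507/190 ≈ 2.668 mg/L.
Before the 3rd dose, 2 doses have been given. Superposition: Cmin = C₀·(f + f²).
≈ 2.668 × (0.0759 + 0.0058) ≈ 2.668 × 0.0817 ≈ 0.218 mg/L.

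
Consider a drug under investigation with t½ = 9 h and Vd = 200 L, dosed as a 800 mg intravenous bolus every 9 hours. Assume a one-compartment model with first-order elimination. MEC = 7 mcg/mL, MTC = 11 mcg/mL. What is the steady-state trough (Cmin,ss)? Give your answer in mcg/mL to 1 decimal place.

4.0 mcg/mL

τ = 9 h = 1 half-life, so f = (1/2)^1 = 0.5.
At steady state, R = 1/(1 − 0.5) = 2/1.
Single-dose peak C₀ = D/Vd = 800/200 = 4 mcg/mL.
Steady-state peak Cmax,ss = C₀·R = 4 × 2/1 ≈ 8.000 mcg/mL.
Steady-state trough Cmin,ss = Cmax,ss·f ≈ 8.000 × 0.5 ≈ 4.000 mcg/mL.
Trough 4.0 mcg/mL vs MEC 7 mcg/mL: subtherapeutic.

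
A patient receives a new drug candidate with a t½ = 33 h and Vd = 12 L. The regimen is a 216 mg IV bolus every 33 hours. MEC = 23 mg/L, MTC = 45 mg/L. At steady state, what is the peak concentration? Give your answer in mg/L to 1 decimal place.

The dosing interval is 1 half-life, so f = 2^(−1) = 0.5.
At steady state, R = 1/(1 − 0.5) = 2/1.
Single-dose peak C₀ = D/Vd = 216/12 = 18 mg/L.
Steady-state peak Cmax,ss = C₀·R = 18 × 2/1 ≈ 36.000 mg/L.
Peak 36.0 mg/L vs MTC 45 mg/L: below toxic threshold.

36.0 mg/L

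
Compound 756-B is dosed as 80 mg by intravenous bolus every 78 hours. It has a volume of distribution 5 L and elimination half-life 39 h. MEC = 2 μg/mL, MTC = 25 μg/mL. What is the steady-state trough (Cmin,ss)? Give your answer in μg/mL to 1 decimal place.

5.3 μg/mL

The dosing interval is 2 half-lives, so f = 2^(−2) = 0.25.
At steady state, R = 1/(1 − 0.25) = 4/3.
Single-dose peak C₀ = D/Vd = 80/5 = 16 μg/mL.
Steady-state peak Cmax,ss = C₀·R = 16 × 4/3 ≈ 21.333 μg/mL.
Steady-state trough Cmin,ss = Cmax,ss·f ≈ 21.333 × 0.25 ≈ 5.333 μg/mL.
Trough 5.3 μg/mL vs MEC 2 μg/mL: adequate.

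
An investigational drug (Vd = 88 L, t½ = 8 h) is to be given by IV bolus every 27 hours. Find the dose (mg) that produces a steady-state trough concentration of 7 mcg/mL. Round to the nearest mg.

τ/t½ = 27/8 ≈ 3.375, so f = (1/2)^(27/8) ≈ 0.096388.
Cmin,ss = (D/Vd)·f/(1−f), so D = Cmin,ss·Vd·(1−f)/f.
D = 7 × 88 × (1−f)/f ≈ 7 × 88 × 9.37474 ≈ 5774.84 mg.

5775 mg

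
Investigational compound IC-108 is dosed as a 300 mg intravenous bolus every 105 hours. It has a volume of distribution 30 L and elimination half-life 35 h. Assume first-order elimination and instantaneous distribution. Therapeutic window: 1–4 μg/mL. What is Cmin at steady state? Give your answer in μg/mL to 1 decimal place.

1.4 μg/mL

The dosing interval is 3 half-lives, so f = 2^(−3) = 0.125.
At steady state, R = 1/(1 − 0.125) = 8/7.
Single-dose peak C₀ = D/Vd = 300/30 = 10 μg/mL.
Steady-state peak Cmax,ss = C₀·R = 10 × 8/7 ≈ 11.429 μg/mL.
Steady-state trough Cmin,ss = Cmax,ss·f ≈ 11.429 × 0.125 ≈ 1.429 μg/mL.
Trough 1.4 μg/mL vs MEC 1 μg/mL: adequate.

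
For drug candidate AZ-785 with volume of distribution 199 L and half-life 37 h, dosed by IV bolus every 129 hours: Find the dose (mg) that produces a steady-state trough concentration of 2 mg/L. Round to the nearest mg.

4063 mg

τ/t½ = 129/37 ≈ 3.4865, so f = (1/2)^(129/37) ≈ 0.089220.
Cmin,ss = (D/Vd)·f/(1−f), so D = Cmin,ss·Vd·(1−f)/f.
D = 2 × 199 × (1−f)/f ≈ 2 × 199 × 10.20825 ≈ 4062.88 mg.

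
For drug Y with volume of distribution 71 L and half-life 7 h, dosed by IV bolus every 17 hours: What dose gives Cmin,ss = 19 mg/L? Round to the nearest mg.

τ/t½ = 17/7 ≈ 2.4286, so f = (1/2)^(17/7) ≈ 0.185749.
Cmin,ss = (D/Vd)·f/(1−f), so D = Cmin,ss·Vd·(1−f)/f.
D = 19 × 71 × (1−f)/f ≈ 19 × 71 × 4.38361 ≈ 5913.49 mg.

5913 mg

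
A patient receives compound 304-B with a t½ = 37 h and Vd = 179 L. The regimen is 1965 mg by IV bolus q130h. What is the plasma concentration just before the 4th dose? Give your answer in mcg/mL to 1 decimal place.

f = (1/2)^(τ/t½) = (1/2)^(130/37) ≈ 0.0876.
C₀ = D/Vd = 1965/179 ≈ 10.978 mcg/mL.
Before the 4th dose, 3 doses have been given. Superposition: Cmin = C₀·(f + f² + … + f^3).
≈ 10.978 × (0.0876 + 0.0077 + 0.0007) ≈ 10.978 × 0.0960 ≈ 1.054 mcg/mL.

1.1 mcg/mL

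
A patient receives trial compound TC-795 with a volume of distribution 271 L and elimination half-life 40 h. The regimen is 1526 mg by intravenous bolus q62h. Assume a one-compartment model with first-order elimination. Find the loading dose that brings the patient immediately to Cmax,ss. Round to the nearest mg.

2317 mg

f = (1/2)^(62/40) ≈ 0.341510; accumulation ratio R = 1/(1−f) ≈ 1.51863.
Loading dose to hit Cmax,ss on first dose: D_load = D_maint·R ≈ 1526 × 1.51863 ≈ 2317.43 mg.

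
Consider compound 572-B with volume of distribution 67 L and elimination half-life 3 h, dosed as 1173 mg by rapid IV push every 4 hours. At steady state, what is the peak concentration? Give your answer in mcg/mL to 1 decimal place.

k = ln2/t½ = ln2/3 ≈ 0.231049 h⁻¹; fraction remaining f = e^(−kτ) = e^(−0.231049×4) ≈ 0.3969.
At steady state, accumulation factor R = 1/(1 − e^(−kτ)) ≈ 1.6581.
Each bolus raises the concentration by D/Vd = 1173/67 ≈ 17.507 mcg/mL.
Cmax,ss = C₀/(1 − f) ≈ 17.507/0.6031 ≈ 29.028 mcg/mL.

29.0 mcg/mL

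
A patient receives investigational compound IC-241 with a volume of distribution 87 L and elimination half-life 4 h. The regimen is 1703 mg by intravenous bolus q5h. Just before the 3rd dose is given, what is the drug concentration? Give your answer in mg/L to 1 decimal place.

f = (1/2)^(τ/t½) = (1/2)^(5/4) ≈ 0.4204.
C₀ = D/Vd = 1703/87 ≈ 19.575 mg/L.
Before the 3rd dose, 2 doses have been given. Superposition: Cmin = C₀·(f + f²).
≈ 19.575 × (0.4204 + 0.1767) ≈ 19.575 × 0.5971 ≈ 11.688 mg/L.

11.7 mg/L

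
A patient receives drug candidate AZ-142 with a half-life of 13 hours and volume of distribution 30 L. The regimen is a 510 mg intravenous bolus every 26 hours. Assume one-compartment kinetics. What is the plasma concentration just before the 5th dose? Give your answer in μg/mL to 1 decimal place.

5.6 μg/mL

f = (1/2)^(τ/t½) = (1/2)^(26/13) ≈ 0.2500.
C₀ = D/Vd = 510/30 ≈ 17.000 μg/mL.
Before the 5th dose, 4 doses have been given. Superposition: Cmin = C₀·(f + f² + … + f^4).
≈ 17.000 × (0.2500 + 0.0625 + 0.0156 + 0.0039) ≈ 17.000 × 0.3320 ≈ 5.644 μg/mL.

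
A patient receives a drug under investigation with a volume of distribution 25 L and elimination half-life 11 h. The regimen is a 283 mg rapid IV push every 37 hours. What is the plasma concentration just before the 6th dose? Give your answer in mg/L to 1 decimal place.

1.2 mg/L

f = (1/2)^(τ/t½) = (1/2)^(37/11) ≈ 0.0972.
C₀ = D/Vd = 283/25 ≈ 11.320 mg/L.
Before the 6th dose, 5 doses have been given. Superposition: Cmin = C₀·(f + f² + … + f^5).
≈ 11.320 × (0.0972 + 0.0094 + 0.0009 + 0.0001 + 0.0000) ≈ 11.320 × 0.1076 ≈ 1.218 mg/L.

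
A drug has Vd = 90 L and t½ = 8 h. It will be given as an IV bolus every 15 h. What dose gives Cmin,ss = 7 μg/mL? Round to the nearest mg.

τ/t½ = 15/8 ≈ 1.875, so f = (1/2)^(15/8) ≈ 0.272627.
Cmin,ss = (D/Vd)·f/(1−f), so D = Cmin,ss·Vd·(1−f)/f.
D = 7 × 90 × (1−f)/f ≈ 7 × 90 × 2.66802 ≈ 1680.85 mg.

1681 mg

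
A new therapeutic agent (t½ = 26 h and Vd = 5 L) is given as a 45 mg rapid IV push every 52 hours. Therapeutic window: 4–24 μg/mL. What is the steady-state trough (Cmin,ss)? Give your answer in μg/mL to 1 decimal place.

τ = 52 h = 2 half-lives, so f = (1/2)^2 = 0.25.
At steady state, R = 1/(1 − 0.25) = 4/3.
Single-dose peak C₀ = D/Vd = 45/5 = 9 μg/mL.
Steady-state peak Cmax,ss = C₀·R = 9 × 4/3 ≈ 12.000 μg/mL.
Steady-state trough Cmin,ss = Cmax,ss·f ≈ 12.000 × 0.25 ≈ 3.000 μg/mL.
Trough 3.0 μg/mL vs MEC 4 μg/mL: subtherapeutic.

3.0 μg/mL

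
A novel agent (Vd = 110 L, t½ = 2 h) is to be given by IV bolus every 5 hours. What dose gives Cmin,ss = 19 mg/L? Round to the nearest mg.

τ/t½ = 5/2 ≈ 2.5, so f = (1/2)^(5/2) ≈ 0.176777.
Cmin,ss = (D/Vd)·f/(1−f), so D = Cmin,ss·Vd·(1−f)/f.
D = 19 × 110 × (1−f)/f ≈ 19 × 110 × 4.65684 ≈ 9732.80 mg.

9733 mg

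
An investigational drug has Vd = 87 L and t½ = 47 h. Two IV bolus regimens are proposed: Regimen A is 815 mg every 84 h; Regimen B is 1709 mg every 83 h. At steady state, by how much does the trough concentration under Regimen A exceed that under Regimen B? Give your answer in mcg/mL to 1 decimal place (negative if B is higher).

Regimen A: f = (1/2)^(84/47) ≈ 0.2897; Cmin,ss = (815/87)·f/(1−f) ≈ 3.821 mcg/mL.
Regimen B: f = (1/2)^(83/47) ≈ 0.2940; Cmin,ss = (1709/87)·f/(1−f) ≈ 8.180 mcg/mL.
Difference ≈ 3.821 − 8.180 ≈ -4.359 mcg/mL.

-4.4 mcg/mL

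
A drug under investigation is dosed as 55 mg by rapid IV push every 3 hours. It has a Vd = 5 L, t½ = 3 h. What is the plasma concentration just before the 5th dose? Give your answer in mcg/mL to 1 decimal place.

f = (1/2)^(τ/t½) = (1/2)^(3/3) ≈ 0.5000.
C₀ = D/Vd = 55/5 ≈ 11.000 mcg/mL.
Before the 5th dose, 4 doses have been given. Superposition: Cmin = C₀·(f + f² + … + f^4).
≈ 11.000 × (0.5000 + 0.2500 + 0.1250 + 0.0625) ≈ 11.000 × 0.9375 ≈ 10.312 mcg/mL.

10.3 mcg/mL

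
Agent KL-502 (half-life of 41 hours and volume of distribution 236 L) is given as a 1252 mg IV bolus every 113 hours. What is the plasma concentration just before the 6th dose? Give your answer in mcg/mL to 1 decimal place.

f = (1/2)^(τ/t½) = (1/2)^(113/41) ≈ 0.1480.
C₀ = D/Vd = 1252/236 ≈ 5.305 mcg/mL.
Before the 6th dose, 5 doses have been given. Superposition: Cmin = C₀·(f + f² + … + f^5).
≈ 5.305 × (0.1480 + 0.0219 + 0.0032 + 0.0005 + 0.0001) ≈ 5.305 × 0.1737 ≈ 0.921 mcg/mL.

0.9 mcg/mL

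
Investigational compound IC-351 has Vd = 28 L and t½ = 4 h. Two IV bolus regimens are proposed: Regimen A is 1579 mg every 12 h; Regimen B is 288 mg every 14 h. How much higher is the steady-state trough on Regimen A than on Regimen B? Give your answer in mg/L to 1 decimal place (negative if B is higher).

7.1 mg/L

Regimen A: f = (1/2)^(12/4) ≈ 0.1250; Cmin,ss = (1579/28)·f/(1−f) ≈ 8.056 mg/L.
Regimen B: f = (1/2)^(14/4) ≈ 0.0884; Cmin,ss = (288/28)·f/(1−f) ≈ 0.997 mg/L.
Difference ≈ 8.056 − 0.997 ≈ 7.059 mg/L.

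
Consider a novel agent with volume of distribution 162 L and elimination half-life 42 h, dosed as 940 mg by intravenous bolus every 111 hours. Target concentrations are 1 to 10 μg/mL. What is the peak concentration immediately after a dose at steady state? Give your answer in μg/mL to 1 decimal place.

k = ln2/t½ = ln2/42 ≈ 0.016504 h⁻¹; fraction remaining f = e^(−kτ) = e^(−0.016504×111) ≈ 0.1601.
At steady state, accumulation factor R = 1/(1 − e^(−kτ)) ≈ 1.1906.
Single-dose peak C₀ = D/Vd = 940/162 ≈ 5.802 μg/mL.
Cmax,ss = C₀/(1 − f) ≈ 5.802/0.8399 ≈ 6.908 μg/mL.
Peak 6.9 μg/mL vs MTC 10 μg/mL: below toxic threshold.

6.9 μg/mL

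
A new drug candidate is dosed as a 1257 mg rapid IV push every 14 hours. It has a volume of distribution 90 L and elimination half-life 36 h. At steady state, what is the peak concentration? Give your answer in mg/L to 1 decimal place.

59.1 mg/L

k = ln2/t½ = ln2/36 ≈ 0.019254 h⁻¹; fraction remaining f = e^(−kτ) = e^(−0.019254×14) ≈ 0.7637.
At steady state, accumulation factor R = 1/(1 − e^(−kτ)) ≈ 4.2319.
Single-dose peak C₀ = D/Vd = 1257/90 ≈ 13.967 mg/L.
Steady-state peak Cmax,ss = C₀·R ≈ 13.967 × 4.2319 ≈ 59.107 mg/L.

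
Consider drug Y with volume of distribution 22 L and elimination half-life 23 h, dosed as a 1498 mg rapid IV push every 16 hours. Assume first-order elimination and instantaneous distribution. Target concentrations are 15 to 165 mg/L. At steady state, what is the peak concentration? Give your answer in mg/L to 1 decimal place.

178.0 mg/L

τ/t½ = 16/23 ≈ 0.69565, so fraction remaining f = (1/2)^(16/23) ≈ 0.6174.
Accumulation ratio R = 1/(1 − f) ≈ 1/0.3826 ≈ 2.6137.
Each bolus raises the concentration by D/Vd = 1498/22 ≈ 68.091 mg/L.
Cmax,ss = C₀/(1 − f) ≈ 68.091/0.3826 ≈ 177.969 mg/L.
Peak 178.0 mg/L vs MTC 165 mg/L: exceeds toxic threshold.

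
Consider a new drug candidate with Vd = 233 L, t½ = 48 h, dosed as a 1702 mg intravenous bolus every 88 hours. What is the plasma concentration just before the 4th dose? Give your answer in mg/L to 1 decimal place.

2.8 mg/L

f = (1/2)^(τ/t½) = (1/2)^(88/48) ≈ 0.2806.
C₀ = D/Vd = 1702/233 ≈ 7.305 mg/L.
Before the 4th dose, 3 doses have been given. Superposition: Cmin = C₀·(f + f² + … + f^3).
≈ 7.305 × (0.2806 + 0.0787 + 0.0221) ≈ 7.305 × 0.3814 ≈ 2.786 mg/L.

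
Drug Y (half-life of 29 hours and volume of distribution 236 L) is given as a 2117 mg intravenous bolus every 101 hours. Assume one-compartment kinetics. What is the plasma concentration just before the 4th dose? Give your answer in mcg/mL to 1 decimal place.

f = (1/2)^(τ/t½) = (1/2)^(101/29) ≈ 0.0895.
C₀ = D/Vd = 2117/236 ≈ 8.970 mcg/mL.
Before the 4th dose, 3 doses have been given. Superposition: Cmin = C₀·(f + f² + … + f^3).
≈ 8.970 × (0.0895 + 0.0080 + 0.0007) ≈ 8.970 × 0.0982 ≈ 0.881 mcg/mL.

0.9 mcg/mL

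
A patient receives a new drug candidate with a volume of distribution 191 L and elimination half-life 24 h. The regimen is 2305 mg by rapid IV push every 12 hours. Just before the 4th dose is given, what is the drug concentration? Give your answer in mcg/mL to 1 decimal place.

f = (1/2)^(τ/t½) = (1/2)^(12/24) ≈ 0.7071.
C₀ = D/Vd = 2305/191 ≈ 12.068 mcg/mL.
Before the 4th dose, 3 doses have been given. Superposition: Cmin = C₀·(f + f² + … + f^3).
≈ 12.068 × (0.7071 + 0.5000 + 0.3535) ≈ 12.068 × 1.5606 ≈ 18.833 mcg/mL.

18.8 mcg/mL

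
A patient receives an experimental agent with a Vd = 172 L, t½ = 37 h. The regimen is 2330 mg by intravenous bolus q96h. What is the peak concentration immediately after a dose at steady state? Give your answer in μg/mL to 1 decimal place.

16.2 μg/mL

k = ln2/t½ = ln2/37 ≈ 0.018734 h⁻¹; fraction remaining f = e^(−kτ) = e^(−0.018734×96) ≈ 0.1656.
Accumulation ratio R = 1/(1 − f) ≈ 1/0.8344 ≈ 1.1985.
Each bolus raises the concentration by D/Vd = 2330/172 ≈ 13.547 μg/mL.
Steady-state peak Cmax,ss = C₀·R ≈ 13.547 × 1.1985 ≈ 16.236 μg/mL.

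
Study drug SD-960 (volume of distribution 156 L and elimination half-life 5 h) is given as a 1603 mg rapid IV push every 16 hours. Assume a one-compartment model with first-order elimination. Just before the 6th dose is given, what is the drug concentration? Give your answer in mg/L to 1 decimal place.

f = (1/2)^(τ/t½) = (1/2)^(16/5) ≈ 0.1088.
C₀ = D/Vd = 1603/156 ≈ 10.276 mg/L.
Before the 6th dose, 5 doses have been given. Superposition: Cmin = C₀·(f + f² + … + f^5).
≈ 10.276 × (0.1088 + 0.0118 + 0.0013 + 0.0001 + 0.0000) ≈ 10.276 × 0.1220 ≈ 1.254 mg/L.

1.3 mg/L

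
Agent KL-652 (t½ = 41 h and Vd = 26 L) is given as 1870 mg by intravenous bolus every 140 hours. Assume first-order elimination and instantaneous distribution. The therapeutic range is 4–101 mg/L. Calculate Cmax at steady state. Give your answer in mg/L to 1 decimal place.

79.4 mg/L

Over one 140-h interval, 140/41 ≈ 3.4146 half-lives elapse, leaving f ≈ 0.0938 of each dose.
Accumulation ratio R = 1/(1 − f) ≈ 1/0.9062 ≈ 1.1035.
Single-dose peak C₀ = D/Vd = 1870/26 ≈ 71.923 mg/L.
Cmax,ss = C₀/(1 − f) ≈ 71.923/0.9062 ≈ 79.368 mg/L.
Peak 79.4 mg/L vs MTC 101 mg/L: below toxic threshold.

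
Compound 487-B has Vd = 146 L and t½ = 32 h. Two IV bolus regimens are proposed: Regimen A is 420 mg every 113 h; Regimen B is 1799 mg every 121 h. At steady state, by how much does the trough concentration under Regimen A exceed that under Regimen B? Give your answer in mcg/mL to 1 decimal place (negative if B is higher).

Regimen A: f = (1/2)^(113/32) ≈ 0.0865; Cmin,ss = (420/146)·f/(1−f) ≈ 0.272 mcg/mL.
Regimen B: f = (1/2)^(121/32) ≈ 0.0727; Cmin,ss = (1799/146)·f/(1−f) ≈ 0.966 mcg/mL.
Difference ≈ 0.272 − 0.966 ≈ -0.694 mcg/mL.

-0.7 mcg/mL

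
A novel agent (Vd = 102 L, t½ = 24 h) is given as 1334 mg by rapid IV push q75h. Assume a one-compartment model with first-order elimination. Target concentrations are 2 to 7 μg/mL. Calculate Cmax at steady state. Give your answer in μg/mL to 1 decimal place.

14.8 μg/mL

Over one 75-h interval, 75/24 ≈ 3.125 half-lives elapse, leaving f ≈ 0.1146 of each dose.
Accumulation ratio R = 1/(1 − f) ≈ 1/0.8854 ≈ 1.1294.
Single-dose peak C₀ = D/Vd = 1334/102 ≈ 13.078 μg/mL.
Steady-state peak Cmax,ss = C₀·R ≈ 13.078 × 1.1294 ≈ 14.770 μg/mL.
Peak 14.8 μg/mL vs MTC 7 μg/mL: exceeds toxic threshold.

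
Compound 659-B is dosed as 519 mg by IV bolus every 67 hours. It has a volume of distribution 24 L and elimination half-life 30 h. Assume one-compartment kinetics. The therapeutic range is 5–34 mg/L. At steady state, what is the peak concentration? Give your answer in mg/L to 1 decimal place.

27.5 mg/L

Over one 67-h interval, 67/30 ≈ 2.2333 half-lives elapse, leaving f ≈ 0.2127 of each dose.
At steady state, accumulation factor R = 1/(1 − e^(−kτ)) ≈ 1.2702.
Each bolus raises the concentration by D/Vd = 519/24 ≈ 21.625 mg/L.
Steady-state peak Cmax,ss = C₀·R ≈ 21.625 × 1.2702 ≈ 27.468 mg/L.
Peak 27.5 mg/L vs MTC 34 mg/L: below toxic threshold.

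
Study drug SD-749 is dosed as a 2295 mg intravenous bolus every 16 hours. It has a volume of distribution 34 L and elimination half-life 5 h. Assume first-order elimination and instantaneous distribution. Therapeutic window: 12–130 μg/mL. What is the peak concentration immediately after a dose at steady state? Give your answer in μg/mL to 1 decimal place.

k = ln2/t½ = ln2/5 ≈ 0.138629 h⁻¹; fraction remaining f = e^(−kτ) = e^(−0.138629×16) ≈ 0.1088.
Accumulation ratio R = 1/(1 − f) ≈ 1/0.8912 ≈ 1.1221.
Single-dose peak C₀ = D/Vd = 2295/34 ≈ 67.500 μg/mL.
Cmax,ss = C₀/(1 − f) ≈ 67.500/0.8912 ≈ 75.741 μg/mL.
Peak 75.7 μg/mL vs MTC 130 μg/mL: below toxic threshold.

75.7 μg/mL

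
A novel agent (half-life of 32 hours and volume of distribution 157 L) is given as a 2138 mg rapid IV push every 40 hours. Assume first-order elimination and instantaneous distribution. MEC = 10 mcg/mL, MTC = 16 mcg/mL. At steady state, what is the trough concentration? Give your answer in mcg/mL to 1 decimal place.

9.9 mcg/mL

Over one 40-h interval, 40/32 ≈ 1.25 half-lives elapse, leaving f ≈ 0.4204 of each dose.
Each bolus raises the concentration by D/Vd = 2138/157 ≈ 13.618 mcg/mL.
Steady-state trough Cmin,ss = C₀·f/(1−f) ≈ 13.618 × 0.4204/0.5796 ≈ 9.878 mcg/mL.
Trough 9.9 mcg/mL vs MEC 10 mcg/mL: subtherapeutic.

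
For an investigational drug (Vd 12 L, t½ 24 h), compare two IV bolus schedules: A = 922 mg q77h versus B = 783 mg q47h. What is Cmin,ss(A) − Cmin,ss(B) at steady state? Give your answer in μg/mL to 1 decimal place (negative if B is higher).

Regimen A: f = (1/2)^(77/24) ≈ 0.1082; Cmin,ss = (922/12)·f/(1−f) ≈ 9.322 μg/mL.
Regimen B: f = (1/2)^(47/24) ≈ 0.2573; Cmin,ss = (783/12)·f/(1−f) ≈ 22.605 μg/mL.
Difference ≈ 9.322 − 22.605 ≈ -13.283 μg/mL.

-13.3 μg/mL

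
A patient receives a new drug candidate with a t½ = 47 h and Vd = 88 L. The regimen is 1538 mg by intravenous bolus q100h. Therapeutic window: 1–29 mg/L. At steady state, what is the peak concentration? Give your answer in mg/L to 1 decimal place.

τ/t½ = 100/47 ≈ 2.1277, so fraction remaining f = (1/2)^(100/47) ≈ 0.2288.
At steady state, accumulation factor R = 1/(1 − e^(−kτ)) ≈ 1.2967.
Single-dose peak C₀ = D/Vd = 1538/88 ≈ 17.477 mg/L.
Steady-state peak Cmax,ss = C₀·R ≈ 17.477 × 1.2967 ≈ 22.662 mg/L.
Peak 22.7 mg/L vs MTC 29 mg/L: below toxic threshold.

22.7 mg/L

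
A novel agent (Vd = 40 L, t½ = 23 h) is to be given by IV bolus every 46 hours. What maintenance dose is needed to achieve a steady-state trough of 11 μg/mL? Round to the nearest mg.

τ/t½ = 46/23 ≈ 2, so f = (1/2)^(46/23) ≈ 0.250000.
Cmin,ss = (D/Vd)·f/(1−f), so D = Cmin,ss·Vd·(1−f)/f.
D = 11 × 40 × (1−f)/f ≈ 11 × 40 × 3.00000 ≈ 1320.00 mg.

1320 mg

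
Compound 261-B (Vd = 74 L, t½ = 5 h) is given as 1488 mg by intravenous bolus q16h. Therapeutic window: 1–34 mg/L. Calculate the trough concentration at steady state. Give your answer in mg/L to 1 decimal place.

Over one 16-h interval, 16/5 ≈ 3.2 half-lives elapse, leaving f ≈ 0.1088 of each dose.
At steady state, accumulation factor R = 1/(1 − e^(−kτ)) ≈ 1.1221.
Single-dose peak C₀ = D/Vd = 1488/74 ≈ 20.108 mg/L.
Steady-state peak Cmax,ss = C₀·R ≈ 20.108 × 1.1221 ≈ 22.563 mg/L.
One interval later, Cmin,ss = Cmax,ss·e^(−kτ) ≈ 22.563 × 0.1088 ≈ 2.455 mg/L.
Trough 2.5 mg/L vs MEC 1 mg/L: adequate.

2.5 mg/L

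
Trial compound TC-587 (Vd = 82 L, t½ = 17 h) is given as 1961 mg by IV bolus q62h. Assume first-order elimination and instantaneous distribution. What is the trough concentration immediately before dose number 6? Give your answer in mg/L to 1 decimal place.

2.1 mg/L

f = (1/2)^(τ/t½) = (1/2)^(62/17) ≈ 0.0798.
C₀ = D/Vd = 1961/82 ≈ 23.915 mg/L.
Before the 6th dose, 5 doses have been given. Superposition: Cmin = C₀·(f + f² + … + f^5).
≈ 23.915 × (0.0798 + 0.0064 + 0.0005 + 0.0000 + 0.0000) ≈ 23.915 × 0.0867 ≈ 2.073 mg/L.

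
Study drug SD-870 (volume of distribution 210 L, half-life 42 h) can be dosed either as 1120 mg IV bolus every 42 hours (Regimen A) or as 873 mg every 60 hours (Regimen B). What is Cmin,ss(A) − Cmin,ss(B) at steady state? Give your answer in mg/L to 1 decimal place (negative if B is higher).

Regimen A: f = (1/2)^(42/42) ≈ 0.5000; Cmin,ss = (1120/210)·f/(1−f) ≈ 5.333 mg/L.
Regimen B: f = (1/2)^(60/42) ≈ 0.3715; Cmin,ss = (873/210)·f/(1−f) ≈ 2.457 mg/L.
Difference ≈ 5.333 − 2.457 ≈ 2.876 mg/L.

2.9 mg/L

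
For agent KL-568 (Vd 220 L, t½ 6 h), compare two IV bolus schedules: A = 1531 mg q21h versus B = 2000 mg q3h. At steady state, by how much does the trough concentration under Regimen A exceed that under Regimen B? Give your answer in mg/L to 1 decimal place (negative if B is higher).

Regimen A: f = (1/2)^(21/6) ≈ 0.0884; Cmin,ss = (1531/220)·f/(1−f) ≈ 0.675 mg/L.
Regimen B: f = (1/2)^(3/6) ≈ 0.7071; Cmin,ss = (2000/220)·f/(1−f) ≈ 21.947 mg/L.
Difference ≈ 0.675 − 21.947 ≈ -21.272 mg/L.

-21.3 mg/L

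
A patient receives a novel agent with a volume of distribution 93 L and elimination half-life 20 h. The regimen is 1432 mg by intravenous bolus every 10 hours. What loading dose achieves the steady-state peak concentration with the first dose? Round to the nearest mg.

f = (1/2)^(10/20) ≈ 0.707107; accumulation ratio R = 1/(1−f) ≈ 3.41422.
Loading dose to hit Cmax,ss on first dose: D_load = D_maint·R ≈ 1432 × 3.41422 ≈ 4889.16 mg.

4889 mg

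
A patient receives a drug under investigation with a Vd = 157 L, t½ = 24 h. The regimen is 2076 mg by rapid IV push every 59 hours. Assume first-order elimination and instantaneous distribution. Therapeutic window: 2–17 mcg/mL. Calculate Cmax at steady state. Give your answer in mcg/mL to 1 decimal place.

16.2 mcg/mL

τ/t½ = 59/24 ≈ 2.4583, so fraction remaining f = (1/2)^(59/24) ≈ 0.1820.
At steady state, accumulation factor R = 1/(1 − e^(−kτ)) ≈ 1.2225.
Each bolus raises the concentration by D/Vd = 2076/157 ≈ 13.223 mcg/mL.
Steady-state peak Cmax,ss = C₀·R ≈ 13.223 × 1.2225 ≈ 16.165 mcg/mL.
Peak 16.2 mcg/mL vs MTC 17 mcg/mL: below toxic threshold.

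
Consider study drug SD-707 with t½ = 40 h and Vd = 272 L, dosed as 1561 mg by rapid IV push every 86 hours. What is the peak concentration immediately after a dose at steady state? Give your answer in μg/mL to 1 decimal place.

τ/t½ = 86/40 ≈ 2.15, so fraction remaining f = (1/2)^(86/40) ≈ 0.2253.
At steady state, accumulation factor R = 1/(1 − e^(−kτ)) ≈ 1.2908.
Single-dose peak C₀ = D/Vd = 1561/272 ≈ 5.739 μg/mL.
Steady-state peak Cmax,ss = C₀·R ≈ 5.739 × 1.2908 ≈ 7.408 μg/mL.

7.4 μg/mL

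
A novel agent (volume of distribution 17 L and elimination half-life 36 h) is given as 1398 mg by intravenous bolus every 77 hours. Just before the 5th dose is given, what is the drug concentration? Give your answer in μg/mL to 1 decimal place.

24.1 μg/mL

f = (1/2)^(τ/t½) = (1/2)^(77/36) ≈ 0.2271.
C₀ = D/Vd = 1398/17 ≈ 82.235 μg/mL.
Before the 5th dose, 4 doses have been given. Superposition: Cmin = C₀·(f + f² + … + f^4).
≈ 82.235 × (0.2271 + 0.0516 + 0.0117 + 0.0027) ≈ 82.235 × 0.2931 ≈ 24.103 μg/mL.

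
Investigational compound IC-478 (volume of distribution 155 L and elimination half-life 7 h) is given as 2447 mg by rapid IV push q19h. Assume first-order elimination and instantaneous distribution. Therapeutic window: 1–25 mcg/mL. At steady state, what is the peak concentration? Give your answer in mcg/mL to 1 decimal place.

18.6 mcg/mL

Over one 19-h interval, 19/7 ≈ 2.7143 half-lives elapse, leaving f ≈ 0.1524 of each dose.
Accumulation ratio R = 1/(1 − f) ≈ 1/0.8476 ≈ 1.1798.
Each bolus raises the concentration by D/Vd = 2447/155 ≈ 15.787 mcg/mL.
Steady-state peak Cmax,ss = C₀·R ≈ 15.787 × 1.1798 ≈ 18.626 mcg/mL.
Peak 18.6 mcg/mL vs MTC 25 mcg/mL: below toxic threshold.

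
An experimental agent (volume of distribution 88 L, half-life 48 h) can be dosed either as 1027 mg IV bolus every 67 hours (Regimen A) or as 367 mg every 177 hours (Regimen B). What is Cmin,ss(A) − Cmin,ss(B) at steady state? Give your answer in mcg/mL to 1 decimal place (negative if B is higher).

6.8 mcg/mL

Regimen A: f = (1/2)^(67/48) ≈ 0.3800; Cmin,ss = (1027/88)·f/(1−f) ≈ 7.153 mcg/mL.
Regimen B: f = (1/2)^(177/48) ≈ 0.0776; Cmin,ss = (367/88)·f/(1−f) ≈ 0.351 mcg/mL.
Difference ≈ 7.153 − 0.351 ≈ 6.802 mcg/mL.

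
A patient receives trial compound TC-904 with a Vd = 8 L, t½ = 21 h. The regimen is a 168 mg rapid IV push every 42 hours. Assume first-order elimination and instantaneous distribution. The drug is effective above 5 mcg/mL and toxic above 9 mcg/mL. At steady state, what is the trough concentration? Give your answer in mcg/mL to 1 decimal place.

7.0 mcg/mL

The dosing interval is 2 half-lives, so f = 2^(−2) = 0.25.
Accumulation ratio R = 1/(1 − f) = 1/0.75 = 4/3.
Single-dose peak C₀ = D/Vd = 168/8 = 21 mcg/mL.
Steady-state peak Cmax,ss = C₀·R = 21 × 4/3 ≈ 28.000 mcg/mL.
Steady-state trough Cmin,ss = Cmax,ss·f ≈ 28.000 × 0.25 ≈ 7.000 mcg/mL.
Trough 7.0 mcg/mL vs MEC 5 mcg/mL: adequate.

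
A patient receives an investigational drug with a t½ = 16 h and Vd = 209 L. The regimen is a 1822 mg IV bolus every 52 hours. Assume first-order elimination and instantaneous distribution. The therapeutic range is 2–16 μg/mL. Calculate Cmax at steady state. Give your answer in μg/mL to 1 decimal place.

τ/t½ = 52/16 ≈ 3.25, so fraction remaining f = (1/2)^(52/16) ≈ 0.1051.
At steady state, accumulation factor R = 1/(1 − e^(−kτ)) ≈ 1.1174.
Single-dose peak C₀ = D/Vd = 1822/209 ≈ 8.718 μg/mL.
Steady-state peak Cmax,ss = C₀·R ≈ 8.718 × 1.1174 ≈ 9.741 μg/mL.
Peak 9.7 μg/mL vs MTC 16 μg/mL: below toxic threshold.

9.7 μg/mL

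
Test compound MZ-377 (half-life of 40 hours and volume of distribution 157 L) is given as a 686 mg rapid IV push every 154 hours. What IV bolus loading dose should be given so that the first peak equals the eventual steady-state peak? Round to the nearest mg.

737 mg

f = (1/2)^(154/40) ≈ 0.069348; accumulation ratio R = 1/(1−f) ≈ 1.07452.
Loading dose to hit Cmax,ss on first dose: D_load = D_maint·R ≈ 686 × 1.07452 ≈ 737.12 mg.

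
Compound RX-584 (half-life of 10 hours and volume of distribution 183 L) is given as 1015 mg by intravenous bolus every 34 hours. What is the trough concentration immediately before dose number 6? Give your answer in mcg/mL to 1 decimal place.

f = (1/2)^(τ/t½) = (1/2)^(34/10) ≈ 0.0947.
C₀ = D/Vd = 1015/183 ≈ 5.546 mcg/mL.
Before the 6th dose, 5 doses have been given. Superposition: Cmin = C₀·(f + f² + … + f^5).
≈ 5.546 × (0.0947 + 0.0090 + 0.0008 + 0.0001 + 0.0000) ≈ 5.546 × 0.1046 ≈ 0.580 mcg/mL.

0.6 mcg/mL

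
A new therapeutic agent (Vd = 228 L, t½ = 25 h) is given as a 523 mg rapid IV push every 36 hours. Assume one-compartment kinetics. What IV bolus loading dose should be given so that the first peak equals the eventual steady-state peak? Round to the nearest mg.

828 mg

f = (1/2)^(36/25) ≈ 0.368567; accumulation ratio R = 1/(1−f) ≈ 1.58370.
Loading dose to hit Cmax,ss on first dose: D_load = D_maint·R ≈ 523 × 1.58370 ≈ 828.28 mg.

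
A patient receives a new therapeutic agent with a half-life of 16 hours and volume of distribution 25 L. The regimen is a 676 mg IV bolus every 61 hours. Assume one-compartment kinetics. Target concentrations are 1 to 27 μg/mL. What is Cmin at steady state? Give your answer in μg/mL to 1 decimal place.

2.1 μg/mL

k = ln2/t½ = ln2/16 ≈ 0.043322 h⁻¹; fraction remaining f = e^(−kτ) = e^(−0.043322×61) ≈ 0.0712.
Single-dose peak C₀ = D/Vd = 676/25 ≈ 27.040 μg/mL.
Steady-state trough Cmin,ss = C₀·f/(1−f) ≈ 27.040 × 0.0712/0.9288 ≈ 2.073 μg/mL.
Trough 2.1 μg/mL vs MEC 1 μg/mL: adequate.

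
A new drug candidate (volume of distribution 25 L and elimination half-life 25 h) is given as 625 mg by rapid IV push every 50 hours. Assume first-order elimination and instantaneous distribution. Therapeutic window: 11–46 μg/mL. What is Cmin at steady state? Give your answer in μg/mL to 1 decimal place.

The dosing interval is 2 half-lives, so f = 2^(−2) = 0.25.
At steady state, R = 1/(1 − 0.25) = 4/3.
Single-dose peak C₀ = D/Vd = 625/25 = 25 μg/mL.
Steady-state peak Cmax,ss = C₀·R = 25 × 4/3 ≈ 33.333 μg/mL.
Steady-state trough Cmin,ss = Cmax,ss·f ≈ 33.333 × 0.25 ≈ 8.333 μg/mL.
Trough 8.3 μg/mL vs MEC 11 μg/mL: subtherapeutic.

8.3 μg/mL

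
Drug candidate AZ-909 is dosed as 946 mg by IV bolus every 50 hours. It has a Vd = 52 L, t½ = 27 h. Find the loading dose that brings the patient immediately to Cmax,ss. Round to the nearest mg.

1309 mg

f = (1/2)^(50/27) ≈ 0.277037; accumulation ratio R = 1/(1−f) ≈ 1.38320.
Loading dose to hit Cmax,ss on first dose: D_load = D_maint·R ≈ 946 × 1.38320 ≈ 1308.51 mg.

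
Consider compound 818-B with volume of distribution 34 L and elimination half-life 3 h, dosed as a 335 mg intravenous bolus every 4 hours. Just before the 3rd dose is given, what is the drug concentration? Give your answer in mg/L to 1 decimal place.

5.5 mg/L

f = (1/2)^(τ/t½) = (1/2)^(4/3) ≈ 0.3969.
C₀ = D/Vd = 335/34 ≈ 9.853 mg/L.
Before the 3rd dose, 2 doses have been given. Superposition: Cmin = C₀·(f + f²).
≈ 9.853 × (0.3969 + 0.1575) ≈ 9.853 × 0.5544 ≈ 5.463 mg/L.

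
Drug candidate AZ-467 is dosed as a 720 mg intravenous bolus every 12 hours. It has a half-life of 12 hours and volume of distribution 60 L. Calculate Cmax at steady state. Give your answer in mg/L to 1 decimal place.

The dosing interval is 1 half-life, so f = 2^(−1) = 0.5.
At steady state, R = 1/(1 − 0.5) = 2/1.
Single-dose peak C₀ = D/Vd = 720/60 = 12 mg/L.
Steady-state peak Cmax,ss = C₀·R = 12 × 2/1 ≈ 24.000 mg/L.

24.0 mg/L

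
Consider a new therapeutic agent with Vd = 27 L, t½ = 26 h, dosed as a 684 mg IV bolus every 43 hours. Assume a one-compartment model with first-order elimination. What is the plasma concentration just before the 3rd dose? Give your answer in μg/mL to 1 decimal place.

f = (1/2)^(τ/t½) = (1/2)^(43/26) ≈ 0.3178.
C₀ = D/Vd = 684/27 ≈ 25.333 μg/mL.
Before the 3rd dose, 2 doses have been given. Superposition: Cmin = C₀·(f + f²).
≈ 25.333 × (0.3178 + 0.1010) ≈ 25.333 × 0.4188 ≈ 10.609 μg/mL.

10.6 μg/mL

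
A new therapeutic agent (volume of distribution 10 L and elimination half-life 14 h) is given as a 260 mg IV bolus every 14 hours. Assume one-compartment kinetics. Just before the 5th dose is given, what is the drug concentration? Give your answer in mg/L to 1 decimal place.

24.4 mg/L

f = (1/2)^(τ/t½) = (1/2)^(14/14) ≈ 0.5000.
C₀ = D/Vd = 260/10 ≈ 26.000 mg/L.
Before the 5th dose, 4 doses have been given. Superposition: Cmin = C₀·(f + f² + … + f^4).
≈ 26.000 × (0.5000 + 0.2500 + 0.1250 + 0.0625) ≈ 26.000 × 0.9375 ≈ 24.375 mg/L.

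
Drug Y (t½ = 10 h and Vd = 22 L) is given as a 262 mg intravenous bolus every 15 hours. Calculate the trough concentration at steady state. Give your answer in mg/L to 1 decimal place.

6.5 mg/L

k = ln2/t½ = ln2/10 ≈ 0.069315 h⁻¹; fraction remaining f = e^(−kτ) = e^(−0.069315×15) ≈ 0.3536.
At steady state, accumulation factor R = 1/(1 − e^(−kτ)) ≈ 1.5470.
Each bolus raises the concentration by D/Vd = 262/22 ≈ 11.909 mg/L.
Cmax,ss = C₀/(1 − f) ≈ 11.909/0.6464 ≈ 18.424 mg/L.
One interval later, Cmin,ss = Cmax,ss·e^(−kτ) ≈ 18.424 × 0.3536 ≈ 6.515 mg/L.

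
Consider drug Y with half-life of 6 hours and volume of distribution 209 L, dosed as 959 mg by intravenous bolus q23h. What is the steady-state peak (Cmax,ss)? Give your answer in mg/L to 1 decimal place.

Over one 23-h interval, 23/6 ≈ 3.8333 half-lives elapse, leaving f ≈ 0.0702 of each dose.
Accumulation ratio R = 1/(1 − f) ≈ 1/0.9298 ≈ 1.0755.
Single-dose peak C₀ = D/Vd = 959/209 ≈ 4.589 mg/L.
Cmax,ss = C₀/(1 − f) ≈ 4.589/0.9298 ≈ 4.935 mg/L.

4.9 mg/L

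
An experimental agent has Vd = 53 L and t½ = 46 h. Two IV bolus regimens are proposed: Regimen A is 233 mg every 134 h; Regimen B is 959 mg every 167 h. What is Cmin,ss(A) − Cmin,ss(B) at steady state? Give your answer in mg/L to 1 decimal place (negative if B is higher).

Regimen A: f = (1/2)^(134/46) ≈ 0.1328; Cmin,ss = (233/53)·f/(1−f) ≈ 0.673 mg/L.
Regimen B: f = (1/2)^(167/46) ≈ 0.0807; Cmin,ss = (959/53)·f/(1−f) ≈ 1.588 mg/L.
Difference ≈ 0.673 − 1.588 ≈ -0.915 mg/L.

-0.9 mg/L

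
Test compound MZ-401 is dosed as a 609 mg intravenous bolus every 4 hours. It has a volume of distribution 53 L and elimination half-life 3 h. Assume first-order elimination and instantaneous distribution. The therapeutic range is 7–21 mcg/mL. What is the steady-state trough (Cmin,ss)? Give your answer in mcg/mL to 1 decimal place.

7.6 mcg/mL

k = ln2/t½ = ln2/3 ≈ 0.231049 h⁻¹; fraction remaining f = e^(−kτ) = e^(−0.231049×4) ≈ 0.3969.
At steady state, accumulation factor R = 1/(1 − e^(−kτ)) ≈ 1.6581.
Single-dose peak C₀ = D/Vd = 609/53 ≈ 11.491 mcg/mL.
Cmax,ss = C₀/(1 − f) ≈ 11.491/0.6031 ≈ 19.053 mcg/mL.
One interval later, Cmin,ss = Cmax,ss·e^(−kτ) ≈ 19.053 × 0.3969 ≈ 7.562 mcg/mL.
Trough 7.6 mcg/mL vs MEC 7 mcg/mL: adequate.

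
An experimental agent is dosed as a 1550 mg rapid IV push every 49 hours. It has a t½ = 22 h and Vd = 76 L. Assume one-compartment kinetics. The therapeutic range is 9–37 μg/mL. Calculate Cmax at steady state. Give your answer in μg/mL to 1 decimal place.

25.9 μg/mL

k = ln2/t½ = ln2/22 ≈ 0.031507 h⁻¹; fraction remaining f = e^(−kτ) = e^(−0.031507×49) ≈ 0.2136.
Accumulation ratio R = 1/(1 − f) ≈ 1/0.7864 ≈ 1.2716.
Each bolus raises the concentration by D/Vd = 1550/76 ≈ 20.395 μg/mL.
Cmax,ss = C₀/(1 − f) ≈ 20.395/0.7864 ≈ 25.935 μg/mL.
Peak 25.9 μg/mL vs MTC 37 μg/mL: below toxic threshold.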